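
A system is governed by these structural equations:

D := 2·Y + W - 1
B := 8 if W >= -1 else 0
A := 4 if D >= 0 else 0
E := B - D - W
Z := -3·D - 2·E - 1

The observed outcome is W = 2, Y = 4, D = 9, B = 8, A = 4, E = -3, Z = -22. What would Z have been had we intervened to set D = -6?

-7

The intervention breaks the incoming arrows to D: D := 2·Y + W - 1 no longer applies, and D = -6.
B = 8 if W >= -1 else 0  [with W=2]  = 8
E = B - D - W  [with B=8, D=-6, W=2]  = 12
Z = -3·D - 2·E - 1  [with D=-6, E=12]  = -7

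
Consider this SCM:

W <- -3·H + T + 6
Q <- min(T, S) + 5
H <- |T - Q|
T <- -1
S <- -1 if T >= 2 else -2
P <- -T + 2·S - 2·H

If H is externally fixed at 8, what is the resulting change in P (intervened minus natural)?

-8

Intervening sets H = 8 and removes its equation (H <- |T - Q|).
S = -1 if T >= 2 else -2  [with T=-1]  = -2
P = -T + 2·S - 2·H  [with T=-1, S=-2, H=8]  = -19
Without intervention: S = -1 if T >= 2 else -2  [with T=-1]  = -2; Q = min(T, S) + 5  [with T=-1, S=-2]  = 3; H = |T - Q|  [with T=-1, Q=3]  = 4; P = -T + 2·S - 2·H  [with T=-1, S=-2, H=4]  = -11.
Change = -19 − (-11) = -8.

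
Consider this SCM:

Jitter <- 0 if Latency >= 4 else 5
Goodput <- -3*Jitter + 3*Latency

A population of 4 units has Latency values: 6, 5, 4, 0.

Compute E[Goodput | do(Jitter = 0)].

11.25

do(Jitter=0) breaks Jitter's dependence on Latency. With Jitter=0 fixed, Goodput across the units is 18, 15, 12, 0, mean 11.25.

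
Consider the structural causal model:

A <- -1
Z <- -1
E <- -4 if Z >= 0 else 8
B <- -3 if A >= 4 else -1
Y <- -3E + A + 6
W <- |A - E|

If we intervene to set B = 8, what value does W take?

9

Under do(B=8), the mechanism B <- -3 if A >= 4 else -1 is discarded; B is fixed at 8.
Since W is not a descendant of the intervened variable, it is unaffected.
E = -4 if Z >= 0 else 8  [with Z=-1]  = 8
W = |A - E|  [with A=-1, E=8]  = 9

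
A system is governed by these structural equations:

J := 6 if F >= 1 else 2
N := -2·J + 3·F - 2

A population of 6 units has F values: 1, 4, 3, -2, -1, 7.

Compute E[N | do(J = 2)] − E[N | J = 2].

10.5

Every unit gets J=2 under the intervention. N values become -3, 6, 3, -12, -9, 15; E[N|do(J=2)] = 0.
Observing J=2 restricts to units where J's equation naturally yields 2: F ∈ {-2, -1}. In that subpopulation N = -12, -9, mean -10.5.
Difference = 0 − (-10.5) = 10.5.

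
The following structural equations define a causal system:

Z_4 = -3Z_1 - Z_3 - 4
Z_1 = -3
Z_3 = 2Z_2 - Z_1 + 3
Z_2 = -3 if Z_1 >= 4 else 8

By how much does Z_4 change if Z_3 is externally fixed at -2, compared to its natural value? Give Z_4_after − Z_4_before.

The intervention breaks the incoming arrows to Z_3: Z_3 = 2Z_2 - Z_1 + 3 no longer applies, and Z_3 = -2.
Z_4 = -3Z_1 - Z_3 - 4  [with Z_1=-3, Z_3=-2]  = 7
Without intervention: Z_2 = -3 if Z_1 >= 4 else 8  [with Z_1=-3]  = 8; Z_3 = 2Z_2 - Z_1 + 3  [with Z_2=8, Z_1=-3]  = 22; Z_4 = -3Z_1 - Z_3 - 4  [with Z_1=-3, Z_3=22]  = -17.
Change = 7 − (-17) = 24.

24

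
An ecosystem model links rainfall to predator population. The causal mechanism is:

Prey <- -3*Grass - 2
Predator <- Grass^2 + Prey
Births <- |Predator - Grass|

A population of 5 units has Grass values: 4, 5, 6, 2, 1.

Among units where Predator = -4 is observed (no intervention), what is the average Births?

E[Births|Predator=-4] averages over only the 2 units with Predator=-4 (Grass = 2, 1): Births = 6, 5, mean 5.5.

5.5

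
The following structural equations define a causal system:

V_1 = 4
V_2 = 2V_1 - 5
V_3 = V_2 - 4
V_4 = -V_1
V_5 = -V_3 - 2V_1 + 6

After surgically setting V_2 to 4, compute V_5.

-2

do(V_2=4) replaces the equation V_2 = 2V_1 - 5 with the constant V_2 = 4.
V_3 = V_2 - 4  [with V_2=4]  = 0
V_5 = -V_3 - 2V_1 + 6  [with V_3=0, V_1=4]  = -2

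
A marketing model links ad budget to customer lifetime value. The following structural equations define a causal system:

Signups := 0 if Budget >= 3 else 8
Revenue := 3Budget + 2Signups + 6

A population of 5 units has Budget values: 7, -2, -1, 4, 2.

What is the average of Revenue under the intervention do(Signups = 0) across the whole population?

12

do(Signups=0) breaks Signups's dependence on Budget. With Signups=0 fixed, Revenue across the units is 27, 0, 3, 18, 12, mean 12.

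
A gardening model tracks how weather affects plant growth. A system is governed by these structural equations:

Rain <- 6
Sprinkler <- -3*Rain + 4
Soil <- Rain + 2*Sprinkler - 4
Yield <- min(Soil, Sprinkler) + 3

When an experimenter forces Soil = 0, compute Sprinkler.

-14

Under do(Soil=0), the mechanism Soil <- Rain + 2*Sprinkler - 4 is discarded; Soil is fixed at 0.
Since Sprinkler is not a descendant of the intervened variable, it is unaffected.
Sprinkler = -3*Rain + 4  [with Rain=6]  = -14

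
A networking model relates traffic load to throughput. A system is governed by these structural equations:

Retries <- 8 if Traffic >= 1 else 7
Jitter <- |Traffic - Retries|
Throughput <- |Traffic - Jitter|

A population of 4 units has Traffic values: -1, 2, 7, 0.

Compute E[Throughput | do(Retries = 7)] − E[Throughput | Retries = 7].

Under do(Retries=7), Retries's equation is replaced by Retries=7 for every unit. Per-unit Throughput: 9, 3, 7, 7. Mean = 6.5.
E[Throughput|Retries=7] averages over only the 2 units with Retries=7 (Traffic = -1, 0): Throughput = 9, 7, mean 8.
Difference = 6.5 − 8 = -1.5.

-1.5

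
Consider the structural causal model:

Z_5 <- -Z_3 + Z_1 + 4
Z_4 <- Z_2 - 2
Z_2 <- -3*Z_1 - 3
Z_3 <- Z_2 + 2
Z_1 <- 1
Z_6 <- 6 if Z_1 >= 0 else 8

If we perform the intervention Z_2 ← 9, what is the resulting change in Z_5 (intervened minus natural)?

do(Z_2=9) replaces the equation Z_2 <- -3*Z_1 - 3 with the constant Z_2 = 9.
Z_3 = Z_2 + 2  [with Z_2=9]  = 11
Z_5 = -Z_3 + Z_1 + 4  [with Z_3=11, Z_1=1]  = -6
Without intervention: Z_2 = -3*Z_1 - 3  [with Z_1=1]  = -6; Z_3 = Z_2 + 2  [with Z_2=-6]  = -4; Z_5 = -Z_3 + Z_1 + 4  [with Z_3=-4, Z_1=1]  = 9.
Change = -6 − 9 = -15.

-15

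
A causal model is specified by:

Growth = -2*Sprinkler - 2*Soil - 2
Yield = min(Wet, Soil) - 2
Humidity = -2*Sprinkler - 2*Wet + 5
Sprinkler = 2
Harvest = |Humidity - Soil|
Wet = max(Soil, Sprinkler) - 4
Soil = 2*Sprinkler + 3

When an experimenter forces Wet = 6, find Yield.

4

The intervention breaks the incoming arrows to Wet: Wet = max(Soil, Sprinkler) - 4 no longer applies, and Wet = 6.
Soil = 2*Sprinkler + 3  [with Sprinkler=2]  = 7
Yield = min(Wet, Soil) - 2  [with Wet=6, Soil=7]  = 4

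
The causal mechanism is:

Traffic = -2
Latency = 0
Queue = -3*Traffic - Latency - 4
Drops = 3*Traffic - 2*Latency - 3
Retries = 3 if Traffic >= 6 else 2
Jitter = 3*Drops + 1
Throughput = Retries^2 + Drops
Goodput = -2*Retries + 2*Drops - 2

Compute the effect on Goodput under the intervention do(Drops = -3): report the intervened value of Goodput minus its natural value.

12

do(Drops=-3) replaces the equation Drops = 3*Traffic - 2*Latency - 3 with the constant Drops = -3.
Retries = 3 if Traffic >= 6 else 2  [with Traffic=-2]  = 2
Goodput = -2*Retries + 2*Drops - 2  [with Retries=2, Drops=-3]  = -12
Without intervention: Drops = 3*Traffic - 2*Latency - 3  [with Traffic=-2, Latency=0]  = -9; Retries = 3 if Traffic >= 6 else 2  [with Traffic=-2]  = 2; Goodput = -2*Retries + 2*Drops - 2  [with Retries=2, Drops=-9]  = -24.
Change = -12 − (-24) = 12.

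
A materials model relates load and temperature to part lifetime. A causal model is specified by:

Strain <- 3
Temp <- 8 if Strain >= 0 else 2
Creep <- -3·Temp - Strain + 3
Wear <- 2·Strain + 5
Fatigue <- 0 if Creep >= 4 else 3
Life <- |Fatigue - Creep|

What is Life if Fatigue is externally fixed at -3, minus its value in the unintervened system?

The intervention breaks the incoming arrows to Fatigue: Fatigue <- 0 if Creep >= 4 else 3 no longer applies, and Fatigue = -3.
Temp = 8 if Strain >= 0 else 2  [with Strain=3]  = 8
Creep = -3·Temp - Strain + 3  [with Temp=8, Strain=3]  = -24
Life = |Fatigue - Creep|  [with Fatigue=-3, Creep=-24]  = 21
Without intervention: Temp = 8 if Strain >= 0 else 2  [with Strain=3]  = 8; Creep = -3·Temp - Strain + 3  [with Temp=8, Strain=3]  = -24; Fatigue = 0 if Creep >= 4 else 3  [with Creep=-24]  = 3; Life = |Fatigue - Creep|  [with Fatigue=3, Creep=-24]  = 27.
Change = 21 − 27 = -6.

-6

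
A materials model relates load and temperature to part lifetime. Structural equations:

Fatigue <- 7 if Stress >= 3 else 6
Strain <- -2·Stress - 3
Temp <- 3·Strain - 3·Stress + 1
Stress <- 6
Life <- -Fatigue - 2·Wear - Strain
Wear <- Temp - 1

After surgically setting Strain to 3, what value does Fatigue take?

7

do(Strain=3) replaces the equation Strain <- -2·Stress - 3 with the constant Strain = 3.
Since Fatigue is not a descendant of the intervened variable, it is unaffected.
Fatigue = 7 if Stress >= 3 else 6  [with Stress=6]  = 7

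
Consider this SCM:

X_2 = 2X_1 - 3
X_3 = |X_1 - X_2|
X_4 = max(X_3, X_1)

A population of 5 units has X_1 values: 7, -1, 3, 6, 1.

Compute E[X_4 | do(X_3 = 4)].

do(X_3=4) breaks X_3's dependence on X_1. With X_3=4 fixed, X_4 across the units is 7, 4, 4, 6, 4, mean 5.

5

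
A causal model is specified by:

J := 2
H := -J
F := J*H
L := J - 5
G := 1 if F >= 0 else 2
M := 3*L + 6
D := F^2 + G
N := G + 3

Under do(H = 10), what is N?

do(H=10) replaces the equation H := -J with the constant H = 10.
F = J*H  [with J=2, H=10]  = 20
G = 1 if F >= 0 else 2  [with F=20]  = 1
N = G + 3  [with G=1]  = 4

4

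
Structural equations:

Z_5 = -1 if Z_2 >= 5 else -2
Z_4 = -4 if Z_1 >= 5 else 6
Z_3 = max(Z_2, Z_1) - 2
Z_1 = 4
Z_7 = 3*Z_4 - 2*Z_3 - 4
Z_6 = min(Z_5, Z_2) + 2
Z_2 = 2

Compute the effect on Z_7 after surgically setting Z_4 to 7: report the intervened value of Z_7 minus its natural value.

3

The intervention breaks the incoming arrows to Z_4: Z_4 = -4 if Z_1 >= 5 else 6 no longer applies, and Z_4 = 7.
Z_3 = max(Z_2, Z_1) - 2  [with Z_2=2, Z_1=4]  = 2
Z_7 = 3*Z_4 - 2*Z_3 - 4  [with Z_4=7, Z_3=2]  = 13
Without intervention: Z_3 = max(Z_2, Z_1) - 2  [with Z_2=2, Z_1=4]  = 2; Z_4 = -4 if Z_1 >= 5 else 6  [with Z_1=4]  = 6; Z_7 = 3*Z_4 - 2*Z_3 - 4  [with Z_4=6, Z_3=2]  = 10.
Change = 13 − 10 = 3.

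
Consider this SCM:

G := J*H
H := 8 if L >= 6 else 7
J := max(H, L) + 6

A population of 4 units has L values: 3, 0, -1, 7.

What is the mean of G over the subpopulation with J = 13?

91

E[G|J=13] averages over only the 3 units with J=13 (L = 3, 0, -1): G = 91, 91, 91, mean 91.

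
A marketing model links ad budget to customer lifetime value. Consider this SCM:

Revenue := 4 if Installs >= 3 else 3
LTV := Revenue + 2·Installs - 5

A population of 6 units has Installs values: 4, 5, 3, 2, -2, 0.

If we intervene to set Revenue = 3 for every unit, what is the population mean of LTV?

2

do(Revenue=3) breaks Revenue's dependence on Installs. With Revenue=3 fixed, LTV across the units is 6, 8, 4, 2, -6, -2, mean 2.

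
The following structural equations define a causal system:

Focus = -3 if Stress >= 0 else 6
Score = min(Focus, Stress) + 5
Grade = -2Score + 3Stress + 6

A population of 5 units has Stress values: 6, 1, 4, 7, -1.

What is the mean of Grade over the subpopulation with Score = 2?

15.5

Observing Score=2 restricts to units where Score's equation naturally yields 2: Stress ∈ {6, 1, 4, 7}. In that subpopulation Grade = 20, 5, 14, 23, mean 15.5.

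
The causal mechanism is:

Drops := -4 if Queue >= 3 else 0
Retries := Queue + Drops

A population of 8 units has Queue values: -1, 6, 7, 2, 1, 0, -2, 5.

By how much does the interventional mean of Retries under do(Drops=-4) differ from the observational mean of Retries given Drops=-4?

The intervention sets Drops=-4 in all 8 units regardless of Queue. Recomputing Retries per unit gives -5, 2, 3, -2, -3, -4, -6, 1; average -1.75.
E[Retries|Drops=-4] averages over only the 3 units with Drops=-4 (Queue = 6, 7, 5): Retries = 2, 3, 1, mean 2.
Difference = -1.75 − 2 = -3.75.

-3.75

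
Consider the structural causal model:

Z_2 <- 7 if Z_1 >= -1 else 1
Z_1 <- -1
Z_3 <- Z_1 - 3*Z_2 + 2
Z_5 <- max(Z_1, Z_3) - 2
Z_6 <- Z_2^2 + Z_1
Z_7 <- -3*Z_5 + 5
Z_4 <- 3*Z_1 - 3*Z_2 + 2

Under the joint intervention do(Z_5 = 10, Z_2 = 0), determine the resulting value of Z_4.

-1

Setting Z_5 = 10, Z_2 = 0 by intervention discards those variables' equations.
Z_4 = 3*Z_1 - 3*Z_2 + 2  [with Z_1=-1, Z_2=0]  = -1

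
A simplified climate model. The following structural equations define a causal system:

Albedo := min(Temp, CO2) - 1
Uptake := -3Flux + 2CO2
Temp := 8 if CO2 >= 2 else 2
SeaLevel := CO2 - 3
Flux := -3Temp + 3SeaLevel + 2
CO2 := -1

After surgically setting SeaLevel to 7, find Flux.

Intervening sets SeaLevel = 7 and removes its equation (SeaLevel := CO2 - 3).
Temp = 8 if CO2 >= 2 else 2  [with CO2=-1]  = 2
Flux = -3Temp + 3SeaLevel + 2  [with Temp=2, SeaLevel=7]  = 17

17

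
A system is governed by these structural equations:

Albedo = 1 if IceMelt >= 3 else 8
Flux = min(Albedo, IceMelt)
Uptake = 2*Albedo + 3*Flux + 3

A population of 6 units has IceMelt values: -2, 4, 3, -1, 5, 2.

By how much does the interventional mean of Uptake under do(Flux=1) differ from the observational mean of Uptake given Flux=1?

The intervention sets Flux=1 in all 6 units regardless of IceMelt. Recomputing Uptake per unit gives 22, 8, 8, 22, 8, 22; average 15.
E[Uptake|Flux=1] averages over only the 3 units with Flux=1 (IceMelt = 4, 3, 5): Uptake = 8, 8, 8, mean 8.
Difference = 15 − 8 = 7.

7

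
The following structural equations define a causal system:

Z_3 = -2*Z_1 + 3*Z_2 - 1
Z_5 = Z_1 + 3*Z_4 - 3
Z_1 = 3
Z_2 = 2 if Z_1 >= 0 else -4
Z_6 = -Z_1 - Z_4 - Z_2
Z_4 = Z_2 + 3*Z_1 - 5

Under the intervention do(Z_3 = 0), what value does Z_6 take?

-11

The intervention breaks the incoming arrows to Z_3: Z_3 = -2*Z_1 + 3*Z_2 - 1 no longer applies, and Z_3 = 0.
No directed path runs from Z_3 to Z_6, so Z_6 keeps its natural value.
Z_2 = 2 if Z_1 >= 0 else -4  [with Z_1=3]  = 2
Z_4 = Z_2 + 3*Z_1 - 5  [with Z_2=2, Z_1=3]  = 6
Z_6 = -Z_1 - Z_4 - Z_2  [with Z_1=3, Z_4=6, Z_2=2]  = -11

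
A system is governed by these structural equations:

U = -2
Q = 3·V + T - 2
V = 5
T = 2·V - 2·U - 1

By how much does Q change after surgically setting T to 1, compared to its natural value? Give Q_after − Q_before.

The intervention breaks the incoming arrows to T: T = 2·V - 2·U - 1 no longer applies, and T = 1.
Q = 3·V + T - 2  [with V=5, T=1]  = 14
Without intervention: T = 2·V - 2·U - 1  [with V=5, U=-2]  = 13; Q = 3·V + T - 2  [with V=5, T=13]  = 26.
Change = 14 − 26 = -12.

-12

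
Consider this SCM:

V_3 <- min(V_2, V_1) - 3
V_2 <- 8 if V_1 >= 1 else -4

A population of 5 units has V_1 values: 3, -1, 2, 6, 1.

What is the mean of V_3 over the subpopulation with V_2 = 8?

0

E[V_3|V_2=8] averages over only the 4 units with V_2=8 (V_1 = 3, 2, 6, 1): V_3 = 0, -1, 3, -2, mean 0.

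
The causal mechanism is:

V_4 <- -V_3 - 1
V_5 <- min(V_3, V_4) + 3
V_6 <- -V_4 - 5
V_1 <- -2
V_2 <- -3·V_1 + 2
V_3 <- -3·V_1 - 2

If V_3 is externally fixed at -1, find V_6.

The intervention breaks the incoming arrows to V_3: V_3 <- -3·V_1 - 2 no longer applies, and V_3 = -1.
V_4 = -V_3 - 1  [with V_3=-1]  = 0
V_6 = -V_4 - 5  [with V_4=0]  = -5

-5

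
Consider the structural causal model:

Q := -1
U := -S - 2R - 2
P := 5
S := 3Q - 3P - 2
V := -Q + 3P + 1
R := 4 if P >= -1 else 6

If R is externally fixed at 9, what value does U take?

The intervention breaks the incoming arrows to R: R := 4 if P >= -1 else 6 no longer applies, and R = 9.
S = 3Q - 3P - 2  [with Q=-1, P=5]  = -20
U = -S - 2R - 2  [with S=-20, R=9]  = 0

0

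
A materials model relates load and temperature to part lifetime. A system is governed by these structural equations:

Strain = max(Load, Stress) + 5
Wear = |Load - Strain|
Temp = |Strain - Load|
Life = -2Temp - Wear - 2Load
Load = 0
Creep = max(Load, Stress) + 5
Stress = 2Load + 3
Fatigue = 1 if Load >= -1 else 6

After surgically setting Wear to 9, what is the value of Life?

-25

Intervening sets Wear = 9 and removes its equation (Wear = |Load - Strain|).
Stress = 2Load + 3  [with Load=0]  = 3
Strain = max(Load, Stress) + 5  [with Load=0, Stress=3]  = 8
Temp = |Strain - Load|  [with Strain=8, Load=0]  = 8
Life = -2Temp - Wear - 2Load  [with Temp=8, Wear=9, Load=0]  = -25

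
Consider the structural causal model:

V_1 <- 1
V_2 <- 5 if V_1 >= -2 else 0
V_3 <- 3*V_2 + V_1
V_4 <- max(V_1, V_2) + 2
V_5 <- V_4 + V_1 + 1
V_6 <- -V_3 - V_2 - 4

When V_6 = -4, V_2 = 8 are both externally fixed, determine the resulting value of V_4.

Under do(V_6 = -4, V_2 = 8), each intervened variable's structural equation is replaced by its fixed value.
V_4 = max(V_1, V_2) + 2  [with V_1=1, V_2=8]  = 10

10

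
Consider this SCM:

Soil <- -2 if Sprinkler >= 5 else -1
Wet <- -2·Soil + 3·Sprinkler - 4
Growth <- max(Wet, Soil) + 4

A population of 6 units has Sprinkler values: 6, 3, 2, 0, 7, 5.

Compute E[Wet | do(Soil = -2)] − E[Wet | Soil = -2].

-6.5

do(Soil=-2) breaks Soil's dependence on Sprinkler. With Soil=-2 fixed, Wet across the units is 18, 9, 6, 0, 21, 15, mean 11.5.
Observing Soil=-2 restricts to units where Soil's equation naturally yields -2: Sprinkler ∈ {6, 7, 5}. In that subpopulation Wet = 18, 21, 15, mean 18.
Difference = 11.5 − 18 = -6.5.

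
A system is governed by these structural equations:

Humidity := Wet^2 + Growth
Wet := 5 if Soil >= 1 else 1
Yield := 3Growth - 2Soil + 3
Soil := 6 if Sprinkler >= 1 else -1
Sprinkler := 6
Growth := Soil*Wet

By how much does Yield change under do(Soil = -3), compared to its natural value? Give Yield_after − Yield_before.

Under do(Soil=-3), the mechanism Soil := 6 if Sprinkler >= 1 else -1 is discarded; Soil is fixed at -3.
Wet = 5 if Soil >= 1 else 1  [with Soil=-3]  = 1
Growth = Soil*Wet  [with Soil=-3, Wet=1]  = -3
Yield = 3Growth - 2Soil + 3  [with Growth=-3, Soil=-3]  = 0
Without intervention: Soil = 6 if Sprinkler >= 1 else -1  [with Sprinkler=6]  = 6; Wet = 5 if Soil >= 1 else 1  [with Soil=6]  = 5; Growth = Soil*Wet  [with Soil=6, Wet=5]  = 30; Yield = 3Growth - 2Soil + 3  [with Growth=30, Soil=6]  = 81.
Change = 0 − 81 = -81.

-81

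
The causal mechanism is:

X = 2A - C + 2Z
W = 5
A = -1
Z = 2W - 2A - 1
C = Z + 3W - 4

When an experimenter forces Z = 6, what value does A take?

Under do(Z=6), the mechanism Z = 2W - 2A - 1 is discarded; Z is fixed at 6.
Since A is not a descendant of the intervened variable, it is unaffected.

-1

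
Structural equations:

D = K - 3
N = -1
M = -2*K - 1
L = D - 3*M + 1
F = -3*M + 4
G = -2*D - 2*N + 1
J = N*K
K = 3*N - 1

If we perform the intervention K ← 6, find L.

43

do(K=6) replaces the equation K = 3*N - 1 with the constant K = 6.
M = -2*K - 1  [with K=6]  = -13
D = K - 3  [with K=6]  = 3
L = D - 3*M + 1  [with D=3, M=-13]  = 43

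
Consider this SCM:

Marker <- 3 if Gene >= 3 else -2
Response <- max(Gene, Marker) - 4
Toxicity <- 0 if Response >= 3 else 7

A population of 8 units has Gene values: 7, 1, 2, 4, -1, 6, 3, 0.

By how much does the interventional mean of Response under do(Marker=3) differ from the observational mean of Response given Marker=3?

-1

Every unit gets Marker=3 under the intervention. Response values become 3, -1, -1, 0, -1, 2, -1, -1; E[Response|do(Marker=3)] = 0.
Observing Marker=3 restricts to units where Marker's equation naturally yields 3: Gene ∈ {7, 4, 6, 3}. In that subpopulation Response = 3, 0, 2, -1, mean 1.
Difference = 0 − 1 = -1.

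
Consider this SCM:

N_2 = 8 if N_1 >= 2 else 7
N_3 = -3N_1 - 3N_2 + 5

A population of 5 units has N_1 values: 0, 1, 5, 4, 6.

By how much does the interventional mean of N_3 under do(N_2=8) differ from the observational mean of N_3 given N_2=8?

5.4

The intervention sets N_2=8 in all 5 units regardless of N_1. Recomputing N_3 per unit gives -19, -22, -34, -31, -37; average -28.6.
E[N_3|N_2=8] averages over only the 3 units with N_2=8 (N_1 = 5, 4, 6): N_3 = -34, -31, -37, mean -34.
Difference = -28.6 − (-34) = 5.4.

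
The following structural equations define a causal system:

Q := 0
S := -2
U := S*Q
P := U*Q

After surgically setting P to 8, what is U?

Under do(P=8), the mechanism P := U*Q is discarded; P is fixed at 8.
Since U is not a descendant of the intervened variable, it is unaffected.
U = S*Q  [with S=-2, Q=0]  = 0

0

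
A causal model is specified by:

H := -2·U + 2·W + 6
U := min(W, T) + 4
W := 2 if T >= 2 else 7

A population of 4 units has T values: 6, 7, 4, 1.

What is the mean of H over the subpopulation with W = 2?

-2

Observing W=2 restricts to units where W's equation naturally yields 2: T ∈ {6, 7, 4}. In that subpopulation H = -2, -2, -2, mean -2.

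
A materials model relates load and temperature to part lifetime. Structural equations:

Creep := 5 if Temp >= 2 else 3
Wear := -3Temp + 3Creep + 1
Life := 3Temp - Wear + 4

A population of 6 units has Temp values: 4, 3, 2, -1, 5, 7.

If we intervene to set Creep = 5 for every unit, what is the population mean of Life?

Every unit gets Creep=5 under the intervention. Life values become 12, 6, 0, -18, 18, 30; E[Life|do(Creep=5)] = 8.

8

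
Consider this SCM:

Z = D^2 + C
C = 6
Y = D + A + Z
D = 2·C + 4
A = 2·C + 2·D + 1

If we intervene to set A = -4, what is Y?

274

Intervening sets A = -4 and removes its equation (A = 2·C + 2·D + 1).
D = 2·C + 4  [with C=6]  = 16
Z = D^2 + C  [with D=16, C=6]  = 262
Y = D + A + Z  [with D=16, A=-4, Z=262]  = 274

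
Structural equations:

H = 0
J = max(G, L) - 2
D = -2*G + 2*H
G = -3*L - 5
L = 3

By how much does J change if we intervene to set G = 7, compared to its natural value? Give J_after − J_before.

do(G=7) replaces the equation G = -3*L - 5 with the constant G = 7.
J = max(G, L) - 2  [with G=7, L=3]  = 5
Without intervention: G = -3*L - 5  [with L=3]  = -14; J = max(G, L) - 2  [with G=-14, L=3]  = 1.
Change = 5 − 1 = 4.

4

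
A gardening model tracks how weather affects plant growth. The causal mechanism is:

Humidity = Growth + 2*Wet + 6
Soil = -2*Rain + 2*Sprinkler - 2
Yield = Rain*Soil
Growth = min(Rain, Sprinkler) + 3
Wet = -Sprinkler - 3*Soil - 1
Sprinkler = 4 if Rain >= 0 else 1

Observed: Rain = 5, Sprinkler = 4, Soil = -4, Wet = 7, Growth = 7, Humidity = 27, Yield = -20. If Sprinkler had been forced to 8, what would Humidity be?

Under do(Sprinkler=8), the mechanism Sprinkler = 4 if Rain >= 0 else 1 is discarded; Sprinkler is fixed at 8.
Soil = -2*Rain + 2*Sprinkler - 2  [with Rain=5, Sprinkler=8]  = 4
Wet = -Sprinkler - 3*Soil - 1  [with Sprinkler=8, Soil=4]  = -21
Growth = min(Rain, Sprinkler) + 3  [with Rain=5, Sprinkler=8]  = 8
Humidity = Growth + 2*Wet + 6  [with Growth=8, Wet=-21]  = -28

-28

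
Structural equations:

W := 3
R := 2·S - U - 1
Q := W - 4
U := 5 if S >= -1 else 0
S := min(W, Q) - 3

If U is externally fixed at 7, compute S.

Under do(U=7), the mechanism U := 5 if S >= -1 else 0 is discarded; U is fixed at 7.
Since S is not a descendant of the intervened variable, it is unaffected.
Q = W - 4  [with W=3]  = -1
S = min(W, Q) - 3  [with W=3, Q=-1]  = -4

-4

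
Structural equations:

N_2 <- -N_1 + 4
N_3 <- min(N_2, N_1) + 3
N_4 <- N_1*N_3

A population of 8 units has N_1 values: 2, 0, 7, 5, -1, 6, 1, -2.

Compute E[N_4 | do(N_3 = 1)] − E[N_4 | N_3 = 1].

The intervention sets N_3=1 in all 8 units regardless of N_1. Recomputing N_4 per unit gives 2, 0, 7, 5, -1, 6, 1, -2; average 2.25.
E[N_4|N_3=1] averages over only the 2 units with N_3=1 (N_1 = 6, -2): N_4 = 6, -2, mean 2.
Difference = 2.25 − 2 = 0.25.

0.25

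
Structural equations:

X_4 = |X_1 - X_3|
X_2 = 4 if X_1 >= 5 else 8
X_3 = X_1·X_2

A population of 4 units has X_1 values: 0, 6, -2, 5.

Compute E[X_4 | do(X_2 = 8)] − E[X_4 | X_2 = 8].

The intervention sets X_2=8 in all 4 units regardless of X_1. Recomputing X_4 per unit gives 0, 42, 14, 35; average 22.75.
E[X_4|X_2=8] averages over only the 2 units with X_2=8 (X_1 = 0, -2): X_4 = 0, 14, mean 7.
Difference = 22.75 − 7 = 15.75.

15.75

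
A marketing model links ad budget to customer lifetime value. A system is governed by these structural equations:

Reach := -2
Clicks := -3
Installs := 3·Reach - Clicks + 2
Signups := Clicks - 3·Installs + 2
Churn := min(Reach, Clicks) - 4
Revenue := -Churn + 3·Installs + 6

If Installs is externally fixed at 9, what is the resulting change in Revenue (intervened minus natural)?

30

The intervention breaks the incoming arrows to Installs: Installs := 3·Reach - Clicks + 2 no longer applies, and Installs = 9.
Churn = min(Reach, Clicks) - 4  [with Reach=-2, Clicks=-3]  = -7
Revenue = -Churn + 3·Installs + 6  [with Churn=-7, Installs=9]  = 40
Without intervention: Installs = 3·Reach - Clicks + 2  [with Reach=-2, Clicks=-3]  = -1; Churn = min(Reach, Clicks) - 4  [with Reach=-2, Clicks=-3]  = -7; Revenue = -Churn + 3·Installs + 6  [with Churn=-7, Installs=-1]  = 10.
Change = 40 − 10 = 30.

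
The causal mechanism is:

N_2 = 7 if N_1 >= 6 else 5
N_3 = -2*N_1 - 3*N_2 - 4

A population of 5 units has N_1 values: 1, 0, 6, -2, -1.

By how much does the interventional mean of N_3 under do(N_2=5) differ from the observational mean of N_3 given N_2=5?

-2.6

do(N_2=5) breaks N_2's dependence on N_1. With N_2=5 fixed, N_3 across the units is -21, -19, -31, -15, -17, mean -20.6.
Conditioning on N_2=5 selects the 4 unit(s) with N_1 ∈ {1, 0, -2, -1}. Their N_3 values: -21, -19, -15, -17. Mean = -18.
Difference = -20.6 − (-18) = -2.6.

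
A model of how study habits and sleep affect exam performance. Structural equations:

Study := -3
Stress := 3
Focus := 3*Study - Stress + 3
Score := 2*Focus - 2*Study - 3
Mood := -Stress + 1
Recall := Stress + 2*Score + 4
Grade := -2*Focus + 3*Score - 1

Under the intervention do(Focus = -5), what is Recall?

-7

The intervention breaks the incoming arrows to Focus: Focus := 3*Study - Stress + 3 no longer applies, and Focus = -5.
Score = 2*Focus - 2*Study - 3  [with Focus=-5, Study=-3]  = -7
Recall = Stress + 2*Score + 4  [with Stress=3, Score=-7]  = -7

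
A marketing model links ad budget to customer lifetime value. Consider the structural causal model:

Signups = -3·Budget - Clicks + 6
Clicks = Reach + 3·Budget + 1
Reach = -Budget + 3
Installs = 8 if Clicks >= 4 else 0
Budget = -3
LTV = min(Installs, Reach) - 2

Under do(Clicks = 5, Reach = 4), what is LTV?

2

Setting Clicks = 5, Reach = 4 by intervention discards those variables' equations.
Installs = 8 if Clicks >= 4 else 0  [with Clicks=5]  = 8
LTV = min(Installs, Reach) - 2  [with Installs=8, Reach=4]  = 2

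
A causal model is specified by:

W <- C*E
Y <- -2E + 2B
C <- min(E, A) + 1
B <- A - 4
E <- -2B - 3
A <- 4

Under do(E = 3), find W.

12

The intervention breaks the incoming arrows to E: E <- -2B - 3 no longer applies, and E = 3.
C = min(E, A) + 1  [with E=3, A=4]  = 4
W = C*E  [with C=4, E=3]  = 12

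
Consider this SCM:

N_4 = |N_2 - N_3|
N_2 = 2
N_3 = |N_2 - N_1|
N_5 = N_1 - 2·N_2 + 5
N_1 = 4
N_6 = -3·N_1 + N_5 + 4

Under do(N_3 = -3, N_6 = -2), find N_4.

5

Setting N_3 = -3, N_6 = -2 by intervention discards those variables' equations.
N_4 = |N_2 - N_3|  [with N_2=2, N_3=-3]  = 5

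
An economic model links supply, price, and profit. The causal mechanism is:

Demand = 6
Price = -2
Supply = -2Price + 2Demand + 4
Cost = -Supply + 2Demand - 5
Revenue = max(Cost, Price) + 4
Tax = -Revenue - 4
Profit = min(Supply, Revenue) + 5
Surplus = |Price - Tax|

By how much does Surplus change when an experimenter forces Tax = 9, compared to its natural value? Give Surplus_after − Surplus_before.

Intervening sets Tax = 9 and removes its equation (Tax = -Revenue - 4).
Surplus = |Price - Tax|  [with Price=-2, Tax=9]  = 11
Without intervention: Supply = -2Price + 2Demand + 4  [with Price=-2, Demand=6]  = 20; Cost = -Supply + 2Demand - 5  [with Supply=20, Demand=6]  = -13; Revenue = max(Cost, Price) + 4  [with Cost=-13, Price=-2]  = 2; Tax = -Revenue - 4  [with Revenue=2]  = -6; Surplus = |Price - Tax|  [with Price=-2, Tax=-6]  = 4.
Change = 11 − 4 = 7.

7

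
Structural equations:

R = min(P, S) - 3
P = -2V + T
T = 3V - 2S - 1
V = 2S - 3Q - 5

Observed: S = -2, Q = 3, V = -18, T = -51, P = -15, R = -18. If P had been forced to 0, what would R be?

-5

The intervention breaks the incoming arrows to P: P = -2V + T no longer applies, and P = 0.
R = min(P, S) - 3  [with P=0, S=-2]  = -5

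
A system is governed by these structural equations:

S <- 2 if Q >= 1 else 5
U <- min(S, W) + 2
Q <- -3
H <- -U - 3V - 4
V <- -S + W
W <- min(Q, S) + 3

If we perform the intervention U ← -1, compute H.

Under do(U=-1), the mechanism U <- min(S, W) + 2 is discarded; U is fixed at -1.
S = 2 if Q >= 1 else 5  [with Q=-3]  = 5
W = min(Q, S) + 3  [with Q=-3, S=5]  = 0
V = -S + W  [with S=5, W=0]  = -5
H = -U - 3V - 4  [with U=-1, V=-5]  = 12

12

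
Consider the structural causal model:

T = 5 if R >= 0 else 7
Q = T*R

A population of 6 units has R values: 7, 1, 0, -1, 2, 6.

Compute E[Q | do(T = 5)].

12.5

Every unit gets T=5 under the intervention. Q values become 35, 5, 0, -5, 10, 30; E[Q|do(T=5)] = 12.5.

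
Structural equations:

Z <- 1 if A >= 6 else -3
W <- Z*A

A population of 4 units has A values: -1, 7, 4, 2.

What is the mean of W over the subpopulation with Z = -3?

E[W|Z=-3] averages over only the 3 units with Z=-3 (A = -1, 4, 2): W = 3, -12, -6, mean -5.

-5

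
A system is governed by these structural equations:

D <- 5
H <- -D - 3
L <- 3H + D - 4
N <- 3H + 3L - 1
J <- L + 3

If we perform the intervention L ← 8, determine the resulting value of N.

-1

The intervention breaks the incoming arrows to L: L <- 3H + D - 4 no longer applies, and L = 8.
H = -D - 3  [with D=5]  = -8
N = 3H + 3L - 1  [with H=-8, L=8]  = -1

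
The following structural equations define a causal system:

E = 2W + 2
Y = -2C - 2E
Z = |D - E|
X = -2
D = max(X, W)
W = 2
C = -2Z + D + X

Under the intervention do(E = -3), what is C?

-10

The intervention breaks the incoming arrows to E: E = 2W + 2 no longer applies, and E = -3.
D = max(X, W)  [with X=-2, W=2]  = 2
Z = |D - E|  [with D=2, E=-3]  = 5
C = -2Z + D + X  [with Z=5, D=2, X=-2]  = -10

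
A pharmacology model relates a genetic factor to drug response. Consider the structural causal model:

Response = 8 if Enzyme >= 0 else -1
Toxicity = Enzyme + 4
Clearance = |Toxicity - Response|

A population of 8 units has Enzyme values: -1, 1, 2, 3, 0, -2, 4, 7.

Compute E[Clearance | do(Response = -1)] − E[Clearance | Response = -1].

3.25

do(Response=-1) breaks Response's dependence on Enzyme. With Response=-1 fixed, Clearance across the units is 4, 6, 7, 8, 5, 3, 9, 12, mean 6.75.
Conditioning on Response=-1 selects the 2 unit(s) with Enzyme ∈ {-1, -2}. Their Clearance values: 4, 3. Mean = 3.5.
Difference = 6.75 − 3.5 = 3.25.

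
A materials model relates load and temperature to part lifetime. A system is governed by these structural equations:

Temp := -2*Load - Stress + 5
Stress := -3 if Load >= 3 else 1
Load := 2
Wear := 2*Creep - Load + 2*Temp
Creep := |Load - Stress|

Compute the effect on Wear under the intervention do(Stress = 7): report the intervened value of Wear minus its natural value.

do(Stress=7) replaces the equation Stress := -3 if Load >= 3 else 1 with the constant Stress = 7.
Temp = -2*Load - Stress + 5  [with Load=2, Stress=7]  = -6
Creep = |Load - Stress|  [with Load=2, Stress=7]  = 5
Wear = 2*Creep - Load + 2*Temp  [with Creep=5, Load=2, Temp=-6]  = -4
Without intervention: Stress = -3 if Load >= 3 else 1  [with Load=2]  = 1; Temp = -2*Load - Stress + 5  [with Load=2, Stress=1]  = 0; Creep = |Load - Stress|  [with Load=2, Stress=1]  = 1; Wear = 2*Creep - Load + 2*Temp  [with Creep=1, Load=2, Temp=0]  = 0.
Change = -4 − 0 = -4.

-4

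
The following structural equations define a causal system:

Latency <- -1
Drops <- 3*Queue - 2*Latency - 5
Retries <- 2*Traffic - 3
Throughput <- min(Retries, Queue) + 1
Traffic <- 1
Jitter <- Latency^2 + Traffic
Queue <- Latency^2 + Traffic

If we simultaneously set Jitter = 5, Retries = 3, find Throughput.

3

Setting Jitter = 5, Retries = 3 by intervention discards those variables' equations.
Queue = Latency^2 + Traffic  [with Latency=-1, Traffic=1]  = 2
Throughput = min(Retries, Queue) + 1  [with Retries=3, Queue=2]  = 3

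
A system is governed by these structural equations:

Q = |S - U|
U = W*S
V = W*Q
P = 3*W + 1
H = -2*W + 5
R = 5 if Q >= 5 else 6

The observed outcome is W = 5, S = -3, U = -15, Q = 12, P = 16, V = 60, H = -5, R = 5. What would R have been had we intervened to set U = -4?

The intervention breaks the incoming arrows to U: U = W*S no longer applies, and U = -4.
Q = |S - U|  [with S=-3, U=-4]  = 1
R = 5 if Q >= 5 else 6  [with Q=1]  = 6

6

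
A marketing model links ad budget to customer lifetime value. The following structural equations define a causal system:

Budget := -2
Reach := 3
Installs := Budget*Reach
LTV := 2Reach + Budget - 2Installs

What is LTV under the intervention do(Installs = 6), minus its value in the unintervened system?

-24

The intervention breaks the incoming arrows to Installs: Installs := Budget*Reach no longer applies, and Installs = 6.
LTV = 2Reach + Budget - 2Installs  [with Reach=3, Budget=-2, Installs=6]  = -8
Without intervention: Installs = Budget*Reach  [with Budget=-2, Reach=3]  = -6; LTV = 2Reach + Budget - 2Installs  [with Reach=3, Budget=-2, Installs=-6]  = 16.
Change = -8 − 16 = -24.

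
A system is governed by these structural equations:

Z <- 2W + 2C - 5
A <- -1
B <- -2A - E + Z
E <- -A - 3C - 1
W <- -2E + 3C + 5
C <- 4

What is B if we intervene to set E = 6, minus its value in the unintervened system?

-90

The intervention breaks the incoming arrows to E: E <- -A - 3C - 1 no longer applies, and E = 6.
W = -2E + 3C + 5  [with E=6, C=4]  = 5
Z = 2W + 2C - 5  [with W=5, C=4]  = 13
B = -2A - E + Z  [with A=-1, E=6, Z=13]  = 9
Without intervention: E = -A - 3C - 1  [with A=-1, C=4]  = -12; W = -2E + 3C + 5  [with E=-12, C=4]  = 41; Z = 2W + 2C - 5  [with W=41, C=4]  = 85; B = -2A - E + Z  [with A=-1, E=-12, Z=85]  = 99.
Change = 9 − 99 = -90.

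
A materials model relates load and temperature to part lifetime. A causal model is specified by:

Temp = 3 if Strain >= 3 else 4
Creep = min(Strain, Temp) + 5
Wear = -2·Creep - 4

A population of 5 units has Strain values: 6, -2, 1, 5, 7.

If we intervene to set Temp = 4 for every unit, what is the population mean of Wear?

-18.4

The intervention sets Temp=4 in all 5 units regardless of Strain. Recomputing Wear per unit gives -22, -10, -16, -22, -22; average -18.4.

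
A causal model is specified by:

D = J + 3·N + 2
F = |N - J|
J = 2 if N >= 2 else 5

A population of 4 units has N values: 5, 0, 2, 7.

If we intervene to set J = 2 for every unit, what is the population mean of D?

14.5

The intervention sets J=2 in all 4 units regardless of N. Recomputing D per unit gives 19, 4, 10, 25; average 14.5.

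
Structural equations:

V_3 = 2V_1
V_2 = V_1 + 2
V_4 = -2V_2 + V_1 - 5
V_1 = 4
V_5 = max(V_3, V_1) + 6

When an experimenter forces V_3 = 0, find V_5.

10

do(V_3=0) replaces the equation V_3 = 2V_1 with the constant V_3 = 0.
V_5 = max(V_3, V_1) + 6  [with V_3=0, V_1=4]  = 10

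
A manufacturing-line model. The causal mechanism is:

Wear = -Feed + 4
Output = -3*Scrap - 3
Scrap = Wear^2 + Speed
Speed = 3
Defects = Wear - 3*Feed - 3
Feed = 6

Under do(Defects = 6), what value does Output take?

Under do(Defects=6), the mechanism Defects = Wear - 3*Feed - 3 is discarded; Defects is fixed at 6.
Since Output is not a descendant of the intervened variable, it is unaffected.
Wear = -Feed + 4  [with Feed=6]  = -2
Scrap = Wear^2 + Speed  [with Wear=-2, Speed=3]  = 7
Output = -3*Scrap - 3  [with Scrap=7]  = -24

-24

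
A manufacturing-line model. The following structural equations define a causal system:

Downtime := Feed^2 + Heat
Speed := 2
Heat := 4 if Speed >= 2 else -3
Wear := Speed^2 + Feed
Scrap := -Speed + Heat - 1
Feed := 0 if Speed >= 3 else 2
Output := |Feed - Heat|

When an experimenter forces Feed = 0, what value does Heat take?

The intervention breaks the incoming arrows to Feed: Feed := 0 if Speed >= 3 else 2 no longer applies, and Feed = 0.
Since Heat is not a descendant of the intervened variable, it is unaffected.
Heat = 4 if Speed >= 2 else -3  [with Speed=2]  = 4

4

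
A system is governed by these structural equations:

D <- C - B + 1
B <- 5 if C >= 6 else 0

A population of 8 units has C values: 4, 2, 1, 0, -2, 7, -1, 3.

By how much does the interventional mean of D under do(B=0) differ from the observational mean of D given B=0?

0.75

do(B=0) breaks B's dependence on C. With B=0 fixed, D across the units is 5, 3, 2, 1, -1, 8, 0, 4, mean 2.75.
Conditioning on B=0 selects the 7 unit(s) with C ∈ {4, 2, 1, 0, -2, -1, 3}. Their D values: 5, 3, 2, 1, -1, 0, 4. Mean = 2.
Difference = 2.75 − 2 = 0.75.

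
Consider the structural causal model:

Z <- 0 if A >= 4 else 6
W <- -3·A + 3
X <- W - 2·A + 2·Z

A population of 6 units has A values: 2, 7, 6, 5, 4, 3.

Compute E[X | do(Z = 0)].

-19.5

do(Z=0) breaks Z's dependence on A. With Z=0 fixed, X across the units is -7, -32, -27, -22, -17, -12, mean -19.5.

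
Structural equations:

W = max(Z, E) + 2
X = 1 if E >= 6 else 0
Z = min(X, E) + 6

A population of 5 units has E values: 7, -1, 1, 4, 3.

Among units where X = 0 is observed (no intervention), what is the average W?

7.75

Conditioning on X=0 selects the 4 unit(s) with E ∈ {-1, 1, 4, 3}. Their W values: 7, 8, 8, 8. Mean = 7.75.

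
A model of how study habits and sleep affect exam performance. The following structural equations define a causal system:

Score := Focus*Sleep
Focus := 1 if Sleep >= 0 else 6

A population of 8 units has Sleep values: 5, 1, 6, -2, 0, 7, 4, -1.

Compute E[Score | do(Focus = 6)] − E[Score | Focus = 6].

do(Focus=6) breaks Focus's dependence on Sleep. With Focus=6 fixed, Score across the units is 30, 6, 36, -12, 0, 42, 24, -6, mean 15.
Observing Focus=6 restricts to units where Focus's equation naturally yields 6: Sleep ∈ {-2, -1}. In that subpopulation Score = -12, -6, mean -9.
Difference = 15 − (-9) = 24.

24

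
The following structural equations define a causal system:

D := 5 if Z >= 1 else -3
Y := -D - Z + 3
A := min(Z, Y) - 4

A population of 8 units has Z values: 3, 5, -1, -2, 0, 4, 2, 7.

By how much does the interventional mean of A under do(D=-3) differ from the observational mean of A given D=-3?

1.5

The intervention sets D=-3 in all 8 units regardless of Z. Recomputing A per unit gives -1, -3, -5, -6, -4, -2, -2, -5; average -3.5.
Observing D=-3 restricts to units where D's equation naturally yields -3: Z ∈ {-1, -2, 0}. In that subpopulation A = -5, -6, -4, mean -5.
Difference = -3.5 − (-5) = 1.5.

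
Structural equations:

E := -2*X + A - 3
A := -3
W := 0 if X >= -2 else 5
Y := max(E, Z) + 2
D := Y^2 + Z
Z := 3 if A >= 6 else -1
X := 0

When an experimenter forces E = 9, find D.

120

The intervention breaks the incoming arrows to E: E := -2*X + A - 3 no longer applies, and E = 9.
Z = 3 if A >= 6 else -1  [with A=-3]  = -1
Y = max(E, Z) + 2  [with E=9, Z=-1]  = 11
D = Y^2 + Z  [with Y=11, Z=-1]  = 120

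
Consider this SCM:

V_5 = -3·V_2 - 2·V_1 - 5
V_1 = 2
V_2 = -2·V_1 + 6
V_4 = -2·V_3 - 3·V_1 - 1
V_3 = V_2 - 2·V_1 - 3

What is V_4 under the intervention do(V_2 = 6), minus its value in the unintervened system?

-8

Under do(V_2=6), the mechanism V_2 = -2·V_1 + 6 is discarded; V_2 is fixed at 6.
V_3 = V_2 - 2·V_1 - 3  [with V_2=6, V_1=2]  = -1
V_4 = -2·V_3 - 3·V_1 - 1  [with V_3=-1, V_1=2]  = -5
Without intervention: V_2 = -2·V_1 + 6  [with V_1=2]  = 2; V_3 = V_2 - 2·V_1 - 3  [with V_2=2, V_1=2]  = -5; V_4 = -2·V_3 - 3·V_1 - 1  [with V_3=-5, V_1=2]  = 3.
Change = -5 − 3 = -8.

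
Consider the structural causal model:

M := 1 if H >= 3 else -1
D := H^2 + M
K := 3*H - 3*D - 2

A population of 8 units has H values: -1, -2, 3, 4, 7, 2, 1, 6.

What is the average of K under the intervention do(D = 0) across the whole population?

do(D=0) breaks D's dependence on H. With D=0 fixed, K across the units is -5, -8, 7, 10, 19, 4, 1, 16, mean 5.5.

5.5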